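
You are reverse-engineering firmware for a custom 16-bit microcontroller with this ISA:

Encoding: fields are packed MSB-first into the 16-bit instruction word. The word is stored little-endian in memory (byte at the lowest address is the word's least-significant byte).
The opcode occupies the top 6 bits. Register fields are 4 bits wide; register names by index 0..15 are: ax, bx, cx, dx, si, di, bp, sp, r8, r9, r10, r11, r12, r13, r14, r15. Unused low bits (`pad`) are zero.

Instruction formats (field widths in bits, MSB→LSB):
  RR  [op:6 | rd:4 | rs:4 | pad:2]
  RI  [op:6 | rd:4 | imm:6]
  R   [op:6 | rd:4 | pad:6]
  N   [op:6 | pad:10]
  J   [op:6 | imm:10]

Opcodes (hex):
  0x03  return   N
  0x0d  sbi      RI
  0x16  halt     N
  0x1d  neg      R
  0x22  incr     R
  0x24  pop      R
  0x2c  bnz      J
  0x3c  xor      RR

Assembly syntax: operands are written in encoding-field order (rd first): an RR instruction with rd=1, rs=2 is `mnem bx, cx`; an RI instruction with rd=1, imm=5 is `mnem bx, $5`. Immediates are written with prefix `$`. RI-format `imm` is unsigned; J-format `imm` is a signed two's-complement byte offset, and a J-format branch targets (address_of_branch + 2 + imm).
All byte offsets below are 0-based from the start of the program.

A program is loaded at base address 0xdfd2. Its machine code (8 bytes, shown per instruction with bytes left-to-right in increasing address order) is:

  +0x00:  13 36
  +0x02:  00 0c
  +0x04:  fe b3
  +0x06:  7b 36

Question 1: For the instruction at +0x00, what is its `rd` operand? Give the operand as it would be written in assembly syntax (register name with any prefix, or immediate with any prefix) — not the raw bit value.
r8

[00] 13 36 → 0x3613
  top 6b → 0xd → sbi [RI]
  rd: (w>>6)&0xf=0x8 → r8
  imm: (w>>0)&0x3f=0x13 → $19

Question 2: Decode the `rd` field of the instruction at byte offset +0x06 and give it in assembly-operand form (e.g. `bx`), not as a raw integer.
[06] 7b 36 → 0x367b
  top 6b → 0xd → sbi [RI]
  rd: (w>>6)&0xf=0x9 → r9
  imm: (w>>0)&0x3f=0x3b → $59

r9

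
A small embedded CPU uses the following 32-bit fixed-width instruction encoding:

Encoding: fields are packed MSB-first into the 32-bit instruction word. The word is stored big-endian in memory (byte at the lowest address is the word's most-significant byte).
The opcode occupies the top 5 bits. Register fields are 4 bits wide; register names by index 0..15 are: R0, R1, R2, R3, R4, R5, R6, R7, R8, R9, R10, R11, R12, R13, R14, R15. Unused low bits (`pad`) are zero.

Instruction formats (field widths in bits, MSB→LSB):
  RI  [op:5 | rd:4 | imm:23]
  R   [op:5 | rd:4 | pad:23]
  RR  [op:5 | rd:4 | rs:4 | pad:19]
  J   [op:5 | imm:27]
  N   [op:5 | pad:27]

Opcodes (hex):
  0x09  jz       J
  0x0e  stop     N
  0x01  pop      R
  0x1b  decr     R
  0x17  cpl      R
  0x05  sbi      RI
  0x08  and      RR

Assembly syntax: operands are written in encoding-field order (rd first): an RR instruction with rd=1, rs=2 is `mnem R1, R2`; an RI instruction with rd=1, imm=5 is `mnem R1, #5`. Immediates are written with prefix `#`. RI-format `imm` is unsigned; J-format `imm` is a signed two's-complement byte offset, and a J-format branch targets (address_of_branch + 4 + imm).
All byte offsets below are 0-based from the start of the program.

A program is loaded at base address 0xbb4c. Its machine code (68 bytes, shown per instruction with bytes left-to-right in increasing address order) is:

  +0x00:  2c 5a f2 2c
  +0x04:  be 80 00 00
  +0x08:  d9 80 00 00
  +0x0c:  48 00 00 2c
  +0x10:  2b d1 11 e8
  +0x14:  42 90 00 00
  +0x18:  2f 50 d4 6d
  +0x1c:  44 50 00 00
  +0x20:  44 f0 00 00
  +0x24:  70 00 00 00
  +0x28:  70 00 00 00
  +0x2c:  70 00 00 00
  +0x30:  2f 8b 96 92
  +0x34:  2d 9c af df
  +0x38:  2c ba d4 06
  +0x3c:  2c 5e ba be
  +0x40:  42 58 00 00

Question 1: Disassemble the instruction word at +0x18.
@+18  big-endian(2f 50 d4 6d) = 0x2f50d46d
  opcode bits[31:27]=0x5: sbi/RI
  rd@[26:23]=0xe ⇒ R14
  imm@[22:0]=0x50d46d ⇒ #5297261

sbi R14, #5297261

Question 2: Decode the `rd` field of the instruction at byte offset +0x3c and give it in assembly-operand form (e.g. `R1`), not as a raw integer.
R8

@+3c  big-endian(2c 5e ba be) = 0x2c5ebabe
  op=0x2c5ebabe>>27=0x5 ⇒ sbi (RI)
  rd@[26:23]=0x8 ⇒ R8
  imm@[22:0]=0x5ebabe ⇒ #6208190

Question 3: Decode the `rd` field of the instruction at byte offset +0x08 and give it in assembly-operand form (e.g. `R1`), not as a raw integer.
+0x08: d9 80 00 00 ⇒ word 0xd9800000 (big)
  top 5b → 0x1b → decr [R]
  [26:23] rd=3 = R3

R3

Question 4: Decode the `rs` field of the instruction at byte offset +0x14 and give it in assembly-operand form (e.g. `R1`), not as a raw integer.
R2

off 0x14: read 42 90 00 00 as big → 0x42900000
  opcode bits[31:27]=0x8: and/RR
  [26:23] rd=5 = R5
  [22:19] rs=2 = R2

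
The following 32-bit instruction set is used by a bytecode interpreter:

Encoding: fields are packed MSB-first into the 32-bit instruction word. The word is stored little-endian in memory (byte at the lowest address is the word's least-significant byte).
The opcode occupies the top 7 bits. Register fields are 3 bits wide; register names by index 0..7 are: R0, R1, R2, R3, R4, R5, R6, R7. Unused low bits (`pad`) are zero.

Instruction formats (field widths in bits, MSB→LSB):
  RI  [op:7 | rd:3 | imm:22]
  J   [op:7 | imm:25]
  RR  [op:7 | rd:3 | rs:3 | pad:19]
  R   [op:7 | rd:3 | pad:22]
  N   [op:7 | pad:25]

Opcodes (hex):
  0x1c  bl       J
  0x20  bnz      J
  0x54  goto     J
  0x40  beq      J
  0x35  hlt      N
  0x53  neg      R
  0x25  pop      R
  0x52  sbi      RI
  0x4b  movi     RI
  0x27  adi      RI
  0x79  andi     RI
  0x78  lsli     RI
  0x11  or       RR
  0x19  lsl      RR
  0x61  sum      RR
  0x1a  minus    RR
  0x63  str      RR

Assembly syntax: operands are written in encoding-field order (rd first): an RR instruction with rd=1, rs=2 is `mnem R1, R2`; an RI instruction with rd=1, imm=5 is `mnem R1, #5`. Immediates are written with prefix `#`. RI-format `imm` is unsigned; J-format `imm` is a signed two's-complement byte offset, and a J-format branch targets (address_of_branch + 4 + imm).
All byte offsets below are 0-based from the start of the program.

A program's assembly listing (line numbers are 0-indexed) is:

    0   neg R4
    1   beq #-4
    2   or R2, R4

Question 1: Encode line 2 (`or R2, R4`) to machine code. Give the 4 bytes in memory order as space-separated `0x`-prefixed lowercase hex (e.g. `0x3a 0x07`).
line 2 (or): pack op=0x11:7|rd=2:3|rs=4:3|pad=0:19 = 0x22a00000; little→ 00 00 a0 22

0x00 0x00 0xa0 0x22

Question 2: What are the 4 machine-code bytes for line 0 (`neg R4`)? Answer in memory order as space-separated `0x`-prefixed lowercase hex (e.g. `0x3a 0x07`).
0x00 0x00 0x00 0xa7

0. neg fields op=0x53:7|rd=4:3|pad=0:22 → word a7000000h → 00 00 00 a7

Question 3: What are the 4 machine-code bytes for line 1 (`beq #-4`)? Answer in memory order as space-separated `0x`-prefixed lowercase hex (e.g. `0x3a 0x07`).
0xfc 0xff 0xff 0x81

1. beq fields op=0x40:7|imm=-4:25 → word 81fffffch → fc ff ff 81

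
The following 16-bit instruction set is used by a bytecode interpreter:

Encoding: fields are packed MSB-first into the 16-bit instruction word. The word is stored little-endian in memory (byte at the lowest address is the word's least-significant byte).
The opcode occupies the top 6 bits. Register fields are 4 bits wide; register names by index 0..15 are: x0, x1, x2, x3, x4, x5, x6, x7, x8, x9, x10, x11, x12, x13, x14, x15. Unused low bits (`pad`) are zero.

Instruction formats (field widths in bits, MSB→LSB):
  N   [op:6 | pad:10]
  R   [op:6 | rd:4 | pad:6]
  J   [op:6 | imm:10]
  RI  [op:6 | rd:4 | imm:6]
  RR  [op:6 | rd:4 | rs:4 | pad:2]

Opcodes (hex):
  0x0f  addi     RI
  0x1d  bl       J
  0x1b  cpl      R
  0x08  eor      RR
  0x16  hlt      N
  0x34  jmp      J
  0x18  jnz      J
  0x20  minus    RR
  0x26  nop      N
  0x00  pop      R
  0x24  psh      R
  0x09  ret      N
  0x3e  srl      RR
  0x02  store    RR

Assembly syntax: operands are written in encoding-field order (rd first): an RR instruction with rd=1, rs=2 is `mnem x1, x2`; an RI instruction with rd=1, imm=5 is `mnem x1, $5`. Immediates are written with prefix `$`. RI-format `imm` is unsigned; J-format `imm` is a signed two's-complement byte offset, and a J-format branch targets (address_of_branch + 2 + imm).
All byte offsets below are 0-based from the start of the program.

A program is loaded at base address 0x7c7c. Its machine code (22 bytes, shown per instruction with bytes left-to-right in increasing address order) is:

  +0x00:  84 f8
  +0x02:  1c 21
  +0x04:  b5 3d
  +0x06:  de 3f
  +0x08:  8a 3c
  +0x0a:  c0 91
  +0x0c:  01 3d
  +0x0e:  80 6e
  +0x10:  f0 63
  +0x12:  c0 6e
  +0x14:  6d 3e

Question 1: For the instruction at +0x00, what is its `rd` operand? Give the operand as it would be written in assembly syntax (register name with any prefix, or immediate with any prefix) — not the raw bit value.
+0x00: 84 f8 ⇒ word 0xf884 (little)
  opcode bits[15:10]=0x3e: srl/RR
  rd: (w>>6)&0xf=0x2 → x2
  rs: (w>>2)&0xf=0x1 → x1

x2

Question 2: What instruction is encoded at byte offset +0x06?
addi x15, $30

off 0x06: read de 3f as little → 0x3fde
  top 6b → 0xf → addi [RI]
  rd@[9:6]=0xf ⇒ x15
  imm@[5:0]=0x1e ⇒ $30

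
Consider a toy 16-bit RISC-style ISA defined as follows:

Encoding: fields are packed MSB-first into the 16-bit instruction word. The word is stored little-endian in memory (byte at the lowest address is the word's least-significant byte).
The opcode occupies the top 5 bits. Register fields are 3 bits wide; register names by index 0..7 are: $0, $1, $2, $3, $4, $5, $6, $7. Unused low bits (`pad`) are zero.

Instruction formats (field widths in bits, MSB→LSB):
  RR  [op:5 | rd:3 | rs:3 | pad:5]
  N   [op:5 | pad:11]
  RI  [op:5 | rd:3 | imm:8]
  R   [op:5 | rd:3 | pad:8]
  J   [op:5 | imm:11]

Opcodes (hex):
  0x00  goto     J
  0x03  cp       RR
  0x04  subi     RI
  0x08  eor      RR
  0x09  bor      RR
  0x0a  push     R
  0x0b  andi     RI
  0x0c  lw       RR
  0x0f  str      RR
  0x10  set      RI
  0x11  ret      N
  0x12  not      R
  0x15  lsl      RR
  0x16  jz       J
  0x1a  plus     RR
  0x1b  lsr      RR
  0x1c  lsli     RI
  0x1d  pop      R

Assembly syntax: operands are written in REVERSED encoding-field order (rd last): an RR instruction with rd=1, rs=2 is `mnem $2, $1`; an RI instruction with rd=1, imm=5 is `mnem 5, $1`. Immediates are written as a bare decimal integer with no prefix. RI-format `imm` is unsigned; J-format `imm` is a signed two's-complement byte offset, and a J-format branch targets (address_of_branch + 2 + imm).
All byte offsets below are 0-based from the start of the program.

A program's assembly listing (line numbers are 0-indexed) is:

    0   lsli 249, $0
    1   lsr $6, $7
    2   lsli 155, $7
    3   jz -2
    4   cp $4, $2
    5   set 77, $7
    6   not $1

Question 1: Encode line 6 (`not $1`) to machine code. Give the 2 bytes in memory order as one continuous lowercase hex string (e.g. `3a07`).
6. not fields op=0x12:5|rd=1:3|pad=0:8 → word 9100h → 00 91

0091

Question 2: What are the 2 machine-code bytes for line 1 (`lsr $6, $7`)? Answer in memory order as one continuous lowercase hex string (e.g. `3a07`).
c0df

line 1 (lsr): pack op=0x1b:5|rd=7:3|rs=6:3|pad=0:5 = 0xdfc0; little→ c0 df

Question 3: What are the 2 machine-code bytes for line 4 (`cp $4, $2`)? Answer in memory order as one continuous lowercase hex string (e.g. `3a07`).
L4: cp op=0x3:5|rd=2:3|rs=4:3|pad=0:5 ⇒ 0x1a80 ⇒ little 80 1a

801a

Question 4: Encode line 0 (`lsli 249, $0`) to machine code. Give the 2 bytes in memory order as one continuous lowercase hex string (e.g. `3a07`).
L0: lsli op=0x1c:5|rd=0:3|imm=249:8 ⇒ 0xe0f9 ⇒ little f9 e0

f9e0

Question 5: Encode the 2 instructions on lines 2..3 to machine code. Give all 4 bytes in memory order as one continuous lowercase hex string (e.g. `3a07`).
line 2 (lsli): pack op=0x1c:5|rd=7:3|imm=155:8 = 0xe79b; little→ 9b e7
line 3 (jz): pack op=0x16:5|imm=-2:11 = 0xb7fe; little→ fe b7

9be7feb7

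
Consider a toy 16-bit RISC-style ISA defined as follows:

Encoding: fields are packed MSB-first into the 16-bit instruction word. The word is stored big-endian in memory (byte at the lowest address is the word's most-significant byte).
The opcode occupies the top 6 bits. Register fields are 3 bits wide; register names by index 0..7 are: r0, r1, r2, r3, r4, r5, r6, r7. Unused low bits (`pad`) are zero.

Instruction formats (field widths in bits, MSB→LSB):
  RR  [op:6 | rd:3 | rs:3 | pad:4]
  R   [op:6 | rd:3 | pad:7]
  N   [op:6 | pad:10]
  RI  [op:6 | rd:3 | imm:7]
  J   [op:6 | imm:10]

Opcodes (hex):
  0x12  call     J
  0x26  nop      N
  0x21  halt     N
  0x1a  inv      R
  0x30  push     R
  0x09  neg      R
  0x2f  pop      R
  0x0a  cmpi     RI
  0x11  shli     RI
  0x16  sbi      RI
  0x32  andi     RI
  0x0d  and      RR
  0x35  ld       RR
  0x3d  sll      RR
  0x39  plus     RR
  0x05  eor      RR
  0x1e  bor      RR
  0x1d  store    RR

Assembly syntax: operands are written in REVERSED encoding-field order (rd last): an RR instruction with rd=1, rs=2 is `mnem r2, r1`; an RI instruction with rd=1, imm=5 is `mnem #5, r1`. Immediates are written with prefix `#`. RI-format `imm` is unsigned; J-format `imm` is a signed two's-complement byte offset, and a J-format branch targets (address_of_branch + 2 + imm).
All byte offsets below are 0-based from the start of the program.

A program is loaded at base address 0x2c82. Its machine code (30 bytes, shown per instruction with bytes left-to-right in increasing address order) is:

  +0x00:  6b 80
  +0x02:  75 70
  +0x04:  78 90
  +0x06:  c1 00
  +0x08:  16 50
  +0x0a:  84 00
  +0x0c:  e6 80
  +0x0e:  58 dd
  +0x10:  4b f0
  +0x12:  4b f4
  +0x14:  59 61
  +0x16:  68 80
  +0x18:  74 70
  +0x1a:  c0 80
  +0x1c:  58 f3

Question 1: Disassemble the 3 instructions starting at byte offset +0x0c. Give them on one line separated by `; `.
[0c] e6 80 → 0xe680
  op=0xe680>>10=0x39 ⇒ plus (RR)
  rd@[9:7]=0x5 ⇒ r5
  rs@[6:4]=0x0 ⇒ r0
[0e] 58 dd → 0x58dd
  op=0x58dd>>10=0x16 ⇒ sbi (RI)
  rd@[9:7]=0x1 ⇒ r1
  imm@[6:0]=0x5d ⇒ #93
[10] 4b f0 → 0x4bf0
  op=0x4bf0>>10=0x12 ⇒ call (J)
  imm@[9:0]=0x3f0 (s10→-16) ⇒ #-16

plus r0, r5; sbi #93, r1; call #-16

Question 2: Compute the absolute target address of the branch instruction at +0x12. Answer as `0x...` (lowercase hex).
@+12  big-endian(4b f4) = 0x4bf4
  opcode bits[15:10]=0x12: call/J
  [9:0] imm=1012 (s10→-12) = #-12
  target = base 0x2c82 + off 0x12 + 2 + imm -12 = 0x2c8a

0x2c8a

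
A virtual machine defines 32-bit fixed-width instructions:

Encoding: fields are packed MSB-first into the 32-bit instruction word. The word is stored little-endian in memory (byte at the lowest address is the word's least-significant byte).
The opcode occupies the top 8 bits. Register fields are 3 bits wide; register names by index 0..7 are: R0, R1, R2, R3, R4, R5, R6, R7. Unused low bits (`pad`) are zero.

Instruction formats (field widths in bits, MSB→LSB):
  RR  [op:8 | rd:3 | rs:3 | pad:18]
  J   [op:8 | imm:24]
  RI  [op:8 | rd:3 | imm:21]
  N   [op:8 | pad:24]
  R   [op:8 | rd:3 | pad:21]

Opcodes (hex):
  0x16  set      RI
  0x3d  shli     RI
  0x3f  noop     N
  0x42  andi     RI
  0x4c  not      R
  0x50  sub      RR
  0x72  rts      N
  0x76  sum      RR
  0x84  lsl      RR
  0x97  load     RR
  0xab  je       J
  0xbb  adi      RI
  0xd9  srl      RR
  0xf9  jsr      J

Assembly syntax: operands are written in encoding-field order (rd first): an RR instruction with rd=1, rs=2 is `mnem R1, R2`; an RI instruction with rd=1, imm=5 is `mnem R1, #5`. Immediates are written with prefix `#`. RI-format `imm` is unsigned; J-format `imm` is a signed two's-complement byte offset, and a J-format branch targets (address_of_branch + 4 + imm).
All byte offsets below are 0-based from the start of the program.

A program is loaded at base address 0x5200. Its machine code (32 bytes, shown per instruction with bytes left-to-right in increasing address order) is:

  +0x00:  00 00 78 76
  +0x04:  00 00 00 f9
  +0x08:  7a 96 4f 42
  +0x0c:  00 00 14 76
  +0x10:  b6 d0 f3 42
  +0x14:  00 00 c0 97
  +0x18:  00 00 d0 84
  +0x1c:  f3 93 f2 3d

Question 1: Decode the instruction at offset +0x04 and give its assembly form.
jsr #0

+0x04: 00 00 00 f9 ⇒ word 0xf9000000 (little)
  top 8b → 0xf9 → jsr [J]
  imm: (w>>0)&0xffffff=0x0 → #0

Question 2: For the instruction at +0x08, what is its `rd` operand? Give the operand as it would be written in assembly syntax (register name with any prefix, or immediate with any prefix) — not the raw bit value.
+0x08: 7a 96 4f 42 ⇒ word 0x424f967a (little)
  top 8b → 0x42 → andi [RI]
  rd: (w>>21)&0x7=0x2 → R2
  imm: (w>>0)&0x1fffff=0xf967a → #1021562

R2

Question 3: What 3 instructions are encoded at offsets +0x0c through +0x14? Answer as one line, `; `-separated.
@+0c  little-endian(00 00 14 76) = 0x76140000
  op=0x76140000>>24=0x76 ⇒ sum (RR)
  rd: (w>>21)&0x7=0x0 → R0
  rs: (w>>18)&0x7=0x5 → R5
@+10  little-endian(b6 d0 f3 42) = 0x42f3d0b6
  op=0x42f3d0b6>>24=0x42 ⇒ andi (RI)
  rd: (w>>21)&0x7=0x7 → R7
  imm: (w>>0)&0x1fffff=0x13d0b6 → #1298614
@+14  little-endian(00 00 c0 97) = 0x97c00000
  op=0x97c00000>>24=0x97 ⇒ load (RR)
  rd: (w>>21)&0x7=0x6 → R6
  rs: (w>>18)&0x7=0x0 → R0

sum R0, R5; andi R7, #1298614; load R6, R0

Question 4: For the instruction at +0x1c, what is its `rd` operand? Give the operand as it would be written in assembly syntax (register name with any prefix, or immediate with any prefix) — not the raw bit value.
+0x1c: f3 93 f2 3d ⇒ word 0x3df293f3 (little)
  opcode bits[31:24]=0x3d: shli/RI
  rd: (w>>21)&0x7=0x7 → R7
  imm: (w>>0)&0x1fffff=0x1293f3 → #1217523

R7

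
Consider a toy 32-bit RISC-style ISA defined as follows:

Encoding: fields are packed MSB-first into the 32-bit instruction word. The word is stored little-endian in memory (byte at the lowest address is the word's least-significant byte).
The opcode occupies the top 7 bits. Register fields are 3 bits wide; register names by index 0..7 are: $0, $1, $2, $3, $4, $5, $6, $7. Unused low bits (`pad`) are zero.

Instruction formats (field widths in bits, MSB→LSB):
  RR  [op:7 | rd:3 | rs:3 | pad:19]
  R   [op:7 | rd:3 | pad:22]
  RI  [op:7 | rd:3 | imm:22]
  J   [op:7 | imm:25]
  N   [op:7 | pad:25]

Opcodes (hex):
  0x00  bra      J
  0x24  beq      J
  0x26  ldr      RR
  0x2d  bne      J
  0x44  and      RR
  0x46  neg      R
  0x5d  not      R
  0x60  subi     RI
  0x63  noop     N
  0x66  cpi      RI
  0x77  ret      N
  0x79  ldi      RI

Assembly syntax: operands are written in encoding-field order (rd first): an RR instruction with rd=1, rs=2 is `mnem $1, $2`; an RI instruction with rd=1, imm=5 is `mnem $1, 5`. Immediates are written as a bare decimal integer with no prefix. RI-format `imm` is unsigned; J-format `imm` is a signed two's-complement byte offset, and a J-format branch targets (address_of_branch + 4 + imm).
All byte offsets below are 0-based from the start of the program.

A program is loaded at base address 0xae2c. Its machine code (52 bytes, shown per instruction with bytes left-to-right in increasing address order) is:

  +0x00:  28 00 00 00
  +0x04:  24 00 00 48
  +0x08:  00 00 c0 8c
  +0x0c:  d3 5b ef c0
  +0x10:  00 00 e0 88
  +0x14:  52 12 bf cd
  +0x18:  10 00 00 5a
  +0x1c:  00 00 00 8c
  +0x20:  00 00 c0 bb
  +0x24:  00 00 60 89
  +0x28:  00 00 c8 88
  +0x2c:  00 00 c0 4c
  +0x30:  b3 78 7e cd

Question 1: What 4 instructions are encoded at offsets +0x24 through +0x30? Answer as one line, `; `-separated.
[24] 00 00 60 89 → 0x89600000
  top 7b → 0x44 → and [RR]
  rd: (w>>22)&0x7=0x5 → $5
  rs: (w>>19)&0x7=0x4 → $4
[28] 00 00 c8 88 → 0x88c80000
  top 7b → 0x44 → and [RR]
  rd: (w>>22)&0x7=0x3 → $3
  rs: (w>>19)&0x7=0x1 → $1
[2c] 00 00 c0 4c → 0x4cc00000
  top 7b → 0x26 → ldr [RR]
  rd: (w>>22)&0x7=0x3 → $3
  rs: (w>>19)&0x7=0x0 → $0
[30] b3 78 7e cd → 0xcd7e78b3
  top 7b → 0x66 → cpi [RI]
  rd: (w>>22)&0x7=0x5 → $5
  imm: (w>>0)&0x3fffff=0x3e78b3 → 4094131

and $5, $4; and $3, $1; ldr $3, $0; cpi $5, 4094131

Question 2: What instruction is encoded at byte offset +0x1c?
neg $0

@+1c  little-endian(00 00 00 8c) = 0x8c000000
  opcode bits[31:25]=0x46: neg/R
  rd: (w>>22)&0x7=0x0 → $0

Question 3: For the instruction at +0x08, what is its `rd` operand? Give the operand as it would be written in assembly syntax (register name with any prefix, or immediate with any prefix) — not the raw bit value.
$3

+0x08: 00 00 c0 8c ⇒ word 0x8cc00000 (little)
  op=0x8cc00000>>25=0x46 ⇒ neg (R)
  rd@[24:22]=0x3 ⇒ $3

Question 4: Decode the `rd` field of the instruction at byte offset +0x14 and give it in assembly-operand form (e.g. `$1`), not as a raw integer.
$6

@+14  little-endian(52 12 bf cd) = 0xcdbf1252
  top 7b → 0x66 → cpi [RI]
  rd@[24:22]=0x6 ⇒ $6
  imm@[21:0]=0x3f1252 ⇒ 4133458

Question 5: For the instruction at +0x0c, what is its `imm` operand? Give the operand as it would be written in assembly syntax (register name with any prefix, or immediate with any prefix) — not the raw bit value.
+0x0c: d3 5b ef c0 ⇒ word 0xc0ef5bd3 (little)
  opcode bits[31:25]=0x60: subi/RI
  rd: (w>>22)&0x7=0x3 → $3
  imm: (w>>0)&0x3fffff=0x2f5bd3 → 3103699

3103699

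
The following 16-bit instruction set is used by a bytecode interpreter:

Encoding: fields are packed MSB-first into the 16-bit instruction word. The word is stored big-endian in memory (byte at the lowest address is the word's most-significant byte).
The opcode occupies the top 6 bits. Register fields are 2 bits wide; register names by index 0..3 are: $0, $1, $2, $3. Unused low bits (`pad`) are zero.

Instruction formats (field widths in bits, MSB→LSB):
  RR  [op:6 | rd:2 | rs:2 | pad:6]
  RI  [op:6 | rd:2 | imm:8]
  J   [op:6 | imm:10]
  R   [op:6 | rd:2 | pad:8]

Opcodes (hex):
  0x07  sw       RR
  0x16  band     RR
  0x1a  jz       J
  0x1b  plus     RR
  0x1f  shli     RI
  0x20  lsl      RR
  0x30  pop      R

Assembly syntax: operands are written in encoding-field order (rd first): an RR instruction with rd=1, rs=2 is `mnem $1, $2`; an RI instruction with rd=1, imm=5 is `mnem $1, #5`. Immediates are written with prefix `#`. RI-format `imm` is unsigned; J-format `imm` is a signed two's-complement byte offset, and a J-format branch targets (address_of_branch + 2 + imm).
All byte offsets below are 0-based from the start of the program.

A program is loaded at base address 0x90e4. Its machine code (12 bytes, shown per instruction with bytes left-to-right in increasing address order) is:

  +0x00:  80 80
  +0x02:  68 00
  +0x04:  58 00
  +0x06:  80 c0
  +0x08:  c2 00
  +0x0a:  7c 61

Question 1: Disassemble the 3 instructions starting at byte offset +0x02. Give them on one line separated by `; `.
[02] 68 00 → 0x6800
  opcode bits[15:10]=0x1a: jz/J
  [9:0] imm=0 = #0
[04] 58 00 → 0x5800
  opcode bits[15:10]=0x16: band/RR
  [9:8] rd=0 = $0
  [7:6] rs=0 = $0
[06] 80 c0 → 0x80c0
  opcode bits[15:10]=0x20: lsl/RR
  [9:8] rd=0 = $0
  [7:6] rs=3 = $3

jz #0; band $0, $0; lsl $0, $3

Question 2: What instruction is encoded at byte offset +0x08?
@+08  big-endian(c2 00) = 0xc200
  opcode bits[15:10]=0x30: pop/R
  rd@[9:8]=0x2 ⇒ $2

pop $2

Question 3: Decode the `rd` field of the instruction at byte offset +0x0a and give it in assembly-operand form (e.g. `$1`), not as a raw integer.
$0

@+0a  big-endian(7c 61) = 0x7c61
  opcode bits[15:10]=0x1f: shli/RI
  rd@[9:8]=0x0 ⇒ $0
  imm@[7:0]=0x61 ⇒ #97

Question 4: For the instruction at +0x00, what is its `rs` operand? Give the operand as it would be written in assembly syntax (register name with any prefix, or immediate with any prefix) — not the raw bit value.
$2

[00] 80 80 → 0x8080
  top 6b → 0x20 → lsl [RR]
  rd: (w>>8)&0x3=0x0 → $0
  rs: (w>>6)&0x3=0x2 → $2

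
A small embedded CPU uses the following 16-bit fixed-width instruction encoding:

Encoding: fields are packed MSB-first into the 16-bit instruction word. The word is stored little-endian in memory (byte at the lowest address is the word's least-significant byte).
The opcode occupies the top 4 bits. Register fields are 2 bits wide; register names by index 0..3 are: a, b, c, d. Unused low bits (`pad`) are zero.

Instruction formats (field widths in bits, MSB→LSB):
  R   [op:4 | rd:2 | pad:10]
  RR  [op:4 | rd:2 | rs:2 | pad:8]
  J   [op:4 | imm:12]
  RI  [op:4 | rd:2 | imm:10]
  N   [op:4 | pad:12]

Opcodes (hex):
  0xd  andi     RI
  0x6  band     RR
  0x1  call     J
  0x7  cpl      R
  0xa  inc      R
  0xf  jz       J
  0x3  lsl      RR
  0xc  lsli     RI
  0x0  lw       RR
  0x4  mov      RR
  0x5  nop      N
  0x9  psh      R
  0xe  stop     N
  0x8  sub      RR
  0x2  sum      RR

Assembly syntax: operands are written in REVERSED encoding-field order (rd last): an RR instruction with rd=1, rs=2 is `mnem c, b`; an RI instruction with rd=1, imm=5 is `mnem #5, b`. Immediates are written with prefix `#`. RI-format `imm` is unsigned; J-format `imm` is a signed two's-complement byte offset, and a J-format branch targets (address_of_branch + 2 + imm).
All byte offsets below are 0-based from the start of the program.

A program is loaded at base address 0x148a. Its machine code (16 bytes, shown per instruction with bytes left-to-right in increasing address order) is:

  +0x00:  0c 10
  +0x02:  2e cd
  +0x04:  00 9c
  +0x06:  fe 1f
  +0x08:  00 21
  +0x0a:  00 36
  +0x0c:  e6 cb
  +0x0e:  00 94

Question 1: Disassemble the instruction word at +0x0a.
+0x0a: 00 36 ⇒ word 0x3600 (little)
  opcode bits[15:12]=0x3: lsl/RR
  [11:10] rd=1 = b
  [9:8] rs=2 = c

lsl c, b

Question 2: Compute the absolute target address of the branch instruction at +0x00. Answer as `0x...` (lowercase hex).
off 0x00: read 0c 10 as little → 0x100c
  top 4b → 0x1 → call [J]
  imm@[11:0]=0xc ⇒ #12
  target = base 0x148a + off 0x00 + 2 + imm 12 = 0x1498

0x1498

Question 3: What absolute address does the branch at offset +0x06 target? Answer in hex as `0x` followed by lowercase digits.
+0x06: fe 1f ⇒ word 0x1ffe (little)
  op=0x1ffe>>12=0x1 ⇒ call (J)
  imm: (w>>0)&0xfff=0xffe (s12→-2) → #-2
  target = base 0x148a + off 0x06 + 2 + imm -2 = 0x1490

0x1490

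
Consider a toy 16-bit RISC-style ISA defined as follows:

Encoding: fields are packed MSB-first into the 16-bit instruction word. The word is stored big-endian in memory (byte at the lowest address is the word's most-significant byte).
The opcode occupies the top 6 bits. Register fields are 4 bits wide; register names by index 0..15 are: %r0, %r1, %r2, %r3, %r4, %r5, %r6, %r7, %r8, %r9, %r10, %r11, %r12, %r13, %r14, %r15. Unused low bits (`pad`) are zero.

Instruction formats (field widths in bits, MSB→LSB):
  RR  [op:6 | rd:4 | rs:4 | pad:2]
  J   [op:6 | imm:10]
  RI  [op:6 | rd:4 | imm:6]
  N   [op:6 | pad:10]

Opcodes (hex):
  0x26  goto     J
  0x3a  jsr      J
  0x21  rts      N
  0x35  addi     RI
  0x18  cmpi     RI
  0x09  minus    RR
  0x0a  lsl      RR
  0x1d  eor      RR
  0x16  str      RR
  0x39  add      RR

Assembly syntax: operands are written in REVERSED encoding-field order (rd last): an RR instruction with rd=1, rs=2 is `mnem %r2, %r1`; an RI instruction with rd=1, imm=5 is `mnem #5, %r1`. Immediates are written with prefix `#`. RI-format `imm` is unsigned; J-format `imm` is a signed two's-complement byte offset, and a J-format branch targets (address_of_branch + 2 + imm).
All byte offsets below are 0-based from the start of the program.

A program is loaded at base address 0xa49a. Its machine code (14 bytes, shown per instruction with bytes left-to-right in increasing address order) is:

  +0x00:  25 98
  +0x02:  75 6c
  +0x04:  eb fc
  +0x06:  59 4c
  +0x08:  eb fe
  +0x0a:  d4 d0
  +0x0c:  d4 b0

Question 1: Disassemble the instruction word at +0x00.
@+00  big-endian(25 98) = 0x2598
  op=0x2598>>10=0x9 ⇒ minus (RR)
  rd: (w>>6)&0xf=0x6 → %r6
  rs: (w>>2)&0xf=0x6 → %r6

minus %r6, %r6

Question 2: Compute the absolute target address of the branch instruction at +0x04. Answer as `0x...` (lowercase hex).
0xa49c

[04] eb fc → 0xebfc
  opcode bits[15:10]=0x3a: jsr/J
  imm@[9:0]=0x3fc (s10→-4) ⇒ #-4
  target = base 0xa49a + off 0x04 + 2 + imm -4 = 0xa49c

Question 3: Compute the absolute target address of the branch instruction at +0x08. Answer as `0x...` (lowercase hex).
+0x08: eb fe ⇒ word 0xebfe (big)
  op=0xebfe>>10=0x3a ⇒ jsr (J)
  imm: (w>>0)&0x3ff=0x3fe (s10→-2) → #-2
  target = base 0xa49a + off 0x08 + 2 + imm -2 = 0xa4a2

0xa4a2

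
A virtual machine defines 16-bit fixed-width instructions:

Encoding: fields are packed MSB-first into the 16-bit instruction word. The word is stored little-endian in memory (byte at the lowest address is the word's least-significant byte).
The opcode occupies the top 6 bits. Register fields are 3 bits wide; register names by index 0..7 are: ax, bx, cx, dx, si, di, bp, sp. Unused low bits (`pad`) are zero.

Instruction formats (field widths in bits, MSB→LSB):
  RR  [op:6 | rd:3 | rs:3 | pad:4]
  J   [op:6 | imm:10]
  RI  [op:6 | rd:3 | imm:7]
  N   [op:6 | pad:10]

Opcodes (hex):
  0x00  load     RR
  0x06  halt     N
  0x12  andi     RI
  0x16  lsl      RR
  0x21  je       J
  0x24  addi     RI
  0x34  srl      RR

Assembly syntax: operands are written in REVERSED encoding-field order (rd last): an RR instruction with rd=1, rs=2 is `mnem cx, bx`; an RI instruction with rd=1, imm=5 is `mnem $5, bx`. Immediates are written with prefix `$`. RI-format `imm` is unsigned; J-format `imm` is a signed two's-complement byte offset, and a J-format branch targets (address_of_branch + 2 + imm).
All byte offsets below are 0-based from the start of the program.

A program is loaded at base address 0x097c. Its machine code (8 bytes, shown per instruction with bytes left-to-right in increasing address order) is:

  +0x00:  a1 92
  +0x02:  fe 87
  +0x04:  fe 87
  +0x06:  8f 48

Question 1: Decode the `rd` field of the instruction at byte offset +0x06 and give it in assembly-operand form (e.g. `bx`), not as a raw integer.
bx

+0x06: 8f 48 ⇒ word 0x488f (little)
  top 6b → 0x12 → andi [RI]
  rd@[9:7]=0x1 ⇒ bx
  imm@[6:0]=0xf ⇒ $15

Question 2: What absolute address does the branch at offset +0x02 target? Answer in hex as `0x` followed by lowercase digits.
off 0x02: read fe 87 as little → 0x87fe
  opcode bits[15:10]=0x21: je/J
  imm: (w>>0)&0x3ff=0x3fe (s10→-2) → $-2
  target = base 0x097c + off 0x02 + 2 + imm -2 = 0x097e

0x097e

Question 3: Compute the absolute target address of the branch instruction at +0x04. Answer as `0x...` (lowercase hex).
off 0x04: read fe 87 as little → 0x87fe
  op=0x87fe>>10=0x21 ⇒ je (J)
  imm: (w>>0)&0x3ff=0x3fe (s10→-2) → $-2
  target = base 0x097c + off 0x04 + 2 + imm -2 = 0x0980

0x0980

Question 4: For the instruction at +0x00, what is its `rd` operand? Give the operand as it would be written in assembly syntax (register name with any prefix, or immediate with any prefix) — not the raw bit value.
di

[00] a1 92 → 0x92a1
  opcode bits[15:10]=0x24: addi/RI
  rd: (w>>7)&0x7=0x5 → di
  imm: (w>>0)&0x7f=0x21 → $33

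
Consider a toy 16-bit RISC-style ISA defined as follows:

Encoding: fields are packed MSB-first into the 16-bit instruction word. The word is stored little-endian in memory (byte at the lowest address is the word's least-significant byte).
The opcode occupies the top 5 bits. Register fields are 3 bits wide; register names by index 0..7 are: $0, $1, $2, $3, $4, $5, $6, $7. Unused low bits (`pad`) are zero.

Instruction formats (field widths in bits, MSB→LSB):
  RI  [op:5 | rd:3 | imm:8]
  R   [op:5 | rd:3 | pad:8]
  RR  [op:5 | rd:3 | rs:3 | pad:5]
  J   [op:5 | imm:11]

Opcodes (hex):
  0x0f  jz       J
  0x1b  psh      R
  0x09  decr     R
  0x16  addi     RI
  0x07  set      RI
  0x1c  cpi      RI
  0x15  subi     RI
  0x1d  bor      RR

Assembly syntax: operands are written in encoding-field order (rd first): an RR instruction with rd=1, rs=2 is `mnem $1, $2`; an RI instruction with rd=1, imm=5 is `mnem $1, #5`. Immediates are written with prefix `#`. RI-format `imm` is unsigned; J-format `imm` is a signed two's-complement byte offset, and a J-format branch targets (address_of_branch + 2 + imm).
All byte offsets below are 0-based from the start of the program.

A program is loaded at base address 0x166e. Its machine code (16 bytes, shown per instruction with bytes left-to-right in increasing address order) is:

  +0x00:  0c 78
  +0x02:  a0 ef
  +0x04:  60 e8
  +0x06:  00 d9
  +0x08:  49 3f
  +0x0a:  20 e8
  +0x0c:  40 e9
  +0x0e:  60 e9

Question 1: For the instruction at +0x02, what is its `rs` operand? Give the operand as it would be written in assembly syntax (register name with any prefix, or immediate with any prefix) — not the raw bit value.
off 0x02: read a0 ef as little → 0xefa0
  top 5b → 0x1d → bor [RR]
  rd@[10:8]=0x7 ⇒ $7
  rs@[7:5]=0x5 ⇒ $5

$5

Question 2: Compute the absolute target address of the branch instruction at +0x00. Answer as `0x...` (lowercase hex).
0x167c

+0x00: 0c 78 ⇒ word 0x780c (little)
  top 5b → 0xf → jz [J]
  [10:0] imm=12 = #12
  target = base 0x166e + off 0x00 + 2 + imm 12 = 0x167c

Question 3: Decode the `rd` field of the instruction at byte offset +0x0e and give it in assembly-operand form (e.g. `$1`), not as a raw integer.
@+0e  little-endian(60 e9) = 0xe960
  top 5b → 0x1d → bor [RR]
  rd@[10:8]=0x1 ⇒ $1
  rs@[7:5]=0x3 ⇒ $3

$1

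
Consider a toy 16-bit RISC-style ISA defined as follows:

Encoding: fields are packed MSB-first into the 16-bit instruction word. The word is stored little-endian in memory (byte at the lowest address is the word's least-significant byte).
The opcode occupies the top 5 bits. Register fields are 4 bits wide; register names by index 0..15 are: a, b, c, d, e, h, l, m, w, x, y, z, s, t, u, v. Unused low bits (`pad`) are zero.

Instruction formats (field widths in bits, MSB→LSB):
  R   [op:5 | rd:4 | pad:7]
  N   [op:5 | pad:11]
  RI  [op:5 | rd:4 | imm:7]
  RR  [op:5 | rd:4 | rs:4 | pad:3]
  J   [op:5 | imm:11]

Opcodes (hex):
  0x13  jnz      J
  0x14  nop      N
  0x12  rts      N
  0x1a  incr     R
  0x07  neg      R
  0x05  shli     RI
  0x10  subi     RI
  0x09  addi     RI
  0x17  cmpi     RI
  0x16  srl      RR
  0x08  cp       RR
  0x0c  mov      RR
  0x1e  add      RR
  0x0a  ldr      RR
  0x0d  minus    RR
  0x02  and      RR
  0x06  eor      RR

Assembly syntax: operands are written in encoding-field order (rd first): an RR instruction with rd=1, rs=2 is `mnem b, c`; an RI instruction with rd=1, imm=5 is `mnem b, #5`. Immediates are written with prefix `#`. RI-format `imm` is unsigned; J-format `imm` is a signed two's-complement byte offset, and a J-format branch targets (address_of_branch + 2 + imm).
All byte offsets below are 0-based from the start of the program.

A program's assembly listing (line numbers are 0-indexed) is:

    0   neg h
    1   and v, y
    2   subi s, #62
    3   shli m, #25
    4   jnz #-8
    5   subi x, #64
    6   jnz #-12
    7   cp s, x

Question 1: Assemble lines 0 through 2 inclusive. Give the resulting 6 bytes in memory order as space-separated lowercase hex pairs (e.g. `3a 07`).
0. neg fields op=0x7:5|rd=5:4|pad=0:7 → word 3a80h → 80 3a
1. and fields op=0x2:5|rd=15:4|rs=10:4|pad=0:3 → word 17d0h → d0 17
2. subi fields op=0x10:5|rd=12:4|imm=62:7 → word 863eh → 3e 86

80 3a d0 17 3e 86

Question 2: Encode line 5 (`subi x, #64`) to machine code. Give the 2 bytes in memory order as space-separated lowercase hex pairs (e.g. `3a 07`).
5. subi fields op=0x10:5|rd=9:4|imm=64:7 → word 84c0h → c0 84

c0 84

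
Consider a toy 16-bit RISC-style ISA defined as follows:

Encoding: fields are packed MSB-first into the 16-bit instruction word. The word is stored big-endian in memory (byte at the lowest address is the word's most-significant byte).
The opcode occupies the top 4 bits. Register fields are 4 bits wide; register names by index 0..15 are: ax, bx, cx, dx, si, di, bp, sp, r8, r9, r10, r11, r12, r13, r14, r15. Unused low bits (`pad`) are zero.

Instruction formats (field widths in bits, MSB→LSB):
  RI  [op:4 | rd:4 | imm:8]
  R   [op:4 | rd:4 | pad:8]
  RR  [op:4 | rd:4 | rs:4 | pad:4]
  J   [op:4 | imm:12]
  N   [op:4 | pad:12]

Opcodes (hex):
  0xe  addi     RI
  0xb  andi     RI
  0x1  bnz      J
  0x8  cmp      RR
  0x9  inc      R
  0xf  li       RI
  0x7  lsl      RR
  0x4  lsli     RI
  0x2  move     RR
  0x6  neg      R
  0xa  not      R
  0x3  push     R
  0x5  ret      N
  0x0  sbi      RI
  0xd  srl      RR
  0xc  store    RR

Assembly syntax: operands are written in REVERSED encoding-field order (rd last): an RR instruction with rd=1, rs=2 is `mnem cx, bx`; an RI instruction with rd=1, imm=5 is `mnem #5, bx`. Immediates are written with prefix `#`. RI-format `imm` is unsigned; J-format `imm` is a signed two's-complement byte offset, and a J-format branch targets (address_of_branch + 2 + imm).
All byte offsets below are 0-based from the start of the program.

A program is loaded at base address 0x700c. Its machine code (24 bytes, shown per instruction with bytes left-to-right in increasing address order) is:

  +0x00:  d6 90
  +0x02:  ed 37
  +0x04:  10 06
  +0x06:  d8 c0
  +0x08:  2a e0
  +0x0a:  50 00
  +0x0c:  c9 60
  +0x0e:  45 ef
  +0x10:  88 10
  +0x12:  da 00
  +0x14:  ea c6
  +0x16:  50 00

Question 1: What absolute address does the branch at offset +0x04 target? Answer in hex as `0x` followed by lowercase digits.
+0x04: 10 06 ⇒ word 0x1006 (big)
  opcode bits[15:12]=0x1: bnz/J
  imm@[11:0]=0x6 ⇒ #6
  target = base 0x700c + off 0x04 + 2 + imm 6 = 0x7018

0x7018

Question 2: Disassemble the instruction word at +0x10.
cmp bx, r8

@+10  big-endian(88 10) = 0x8810
  op=0x8810>>12=0x8 ⇒ cmp (RR)
  rd@[11:8]=0x8 ⇒ r8
  rs@[7:4]=0x1 ⇒ bx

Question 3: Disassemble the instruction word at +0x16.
off 0x16: read 50 00 as big → 0x5000
  top 4b → 0x5 → ret [N]

ret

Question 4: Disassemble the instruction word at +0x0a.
ret

[0a] 50 00 → 0x5000
  top 4b → 0x5 → ret [N]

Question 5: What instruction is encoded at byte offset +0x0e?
lsli #239, di

+0x0e: 45 ef ⇒ word 0x45ef (big)
  opcode bits[15:12]=0x4: lsli/RI
  rd@[11:8]=0x5 ⇒ di
  imm@[7:0]=0xef ⇒ #239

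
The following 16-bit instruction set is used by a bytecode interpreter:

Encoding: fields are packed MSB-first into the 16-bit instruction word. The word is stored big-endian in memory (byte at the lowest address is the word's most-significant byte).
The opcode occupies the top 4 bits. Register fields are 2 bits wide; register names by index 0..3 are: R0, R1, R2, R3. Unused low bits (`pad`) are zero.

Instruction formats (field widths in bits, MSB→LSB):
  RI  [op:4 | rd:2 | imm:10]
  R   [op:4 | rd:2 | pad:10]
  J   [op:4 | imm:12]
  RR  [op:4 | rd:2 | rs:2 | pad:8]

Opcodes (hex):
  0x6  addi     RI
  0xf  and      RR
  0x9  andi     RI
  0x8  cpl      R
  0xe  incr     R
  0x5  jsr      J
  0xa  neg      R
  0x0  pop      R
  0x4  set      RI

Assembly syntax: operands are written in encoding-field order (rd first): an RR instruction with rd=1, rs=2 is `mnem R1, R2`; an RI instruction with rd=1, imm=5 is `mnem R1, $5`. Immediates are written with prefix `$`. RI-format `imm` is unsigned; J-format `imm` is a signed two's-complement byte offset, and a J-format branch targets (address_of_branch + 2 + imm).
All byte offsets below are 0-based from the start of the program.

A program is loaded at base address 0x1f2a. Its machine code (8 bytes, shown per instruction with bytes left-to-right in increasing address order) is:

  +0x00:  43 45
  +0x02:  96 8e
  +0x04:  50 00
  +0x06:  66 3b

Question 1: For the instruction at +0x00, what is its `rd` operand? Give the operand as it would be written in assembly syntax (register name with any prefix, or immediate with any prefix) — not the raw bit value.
R0

off 0x00: read 43 45 as big → 0x4345
  op=0x4345>>12=0x4 ⇒ set (RI)
  rd@[11:10]=0x0 ⇒ R0
  imm@[9:0]=0x345 ⇒ $837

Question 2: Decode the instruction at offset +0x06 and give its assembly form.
off 0x06: read 66 3b as big → 0x663b
  top 4b → 0x6 → addi [RI]
  rd@[11:10]=0x1 ⇒ R1
  imm@[9:0]=0x23b ⇒ $571

addi R1, $571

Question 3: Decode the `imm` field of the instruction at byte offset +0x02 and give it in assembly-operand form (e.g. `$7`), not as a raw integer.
@+02  big-endian(96 8e) = 0x968e
  op=0x968e>>12=0x9 ⇒ andi (RI)
  rd@[11:10]=0x1 ⇒ R1
  imm@[9:0]=0x28e ⇒ $654

$654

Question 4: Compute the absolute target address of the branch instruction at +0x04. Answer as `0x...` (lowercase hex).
@+04  big-endian(50 00) = 0x5000
  op=0x5000>>12=0x5 ⇒ jsr (J)
  imm: (w>>0)&0xfff=0x0 → $0
  target = base 0x1f2a + off 0x04 + 2 + imm 0 = 0x1f30

0x1f30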